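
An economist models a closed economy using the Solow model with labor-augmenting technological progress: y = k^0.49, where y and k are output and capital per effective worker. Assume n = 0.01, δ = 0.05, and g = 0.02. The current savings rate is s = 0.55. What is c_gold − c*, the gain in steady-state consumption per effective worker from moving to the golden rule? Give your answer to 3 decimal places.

Δc ≈ 0.041

Capital per effective worker breaks even when investment replaces (n + g + δ)·k; here n + g + δ = 0.08.
Current steady state (s = 0.55): k* = (0.55/0.08)^(1/0.51) ≈ 43.8239, y* = 43.8239^0.49 ≈ 6.3744, c* = (1−0.55)·6.3744 ≈ 2.8685.
Setting f'(k) = n+g+δ gives 0.49·k^(0.49−1) = 0.08, hence k_gold = (0.49/0.08)^(1/0.51) ≈ 34.9418.
y_gold = 34.9418^0.49 ≈ 5.7048, c_gold = y_gold − 0.08·k_gold ≈ 2.9094.
Gain: Δc = 2.9094 − 2.8685 ≈ 0.0410.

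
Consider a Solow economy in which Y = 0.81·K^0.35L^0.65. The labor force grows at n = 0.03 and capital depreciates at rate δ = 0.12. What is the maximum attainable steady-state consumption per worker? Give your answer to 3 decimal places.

n + δ = 0.03 + 0.12 = 0.15.
At the golden rule the marginal product of capital equals n+δ: 0.35·0.81·k^(0.35−1) = 0.15. Solving, k_gold = (0.35·0.81/0.15)^(1/0.65) ≈ 2.6627.
y_gold = 0.81·2.6627^0.35 ≈ 1.1412.
c_gold = y_gold − (n+δ)·k_gold = 1.1412 − 0.15·2.6627 ≈ 0.7418.

c_gold ≈ 0.742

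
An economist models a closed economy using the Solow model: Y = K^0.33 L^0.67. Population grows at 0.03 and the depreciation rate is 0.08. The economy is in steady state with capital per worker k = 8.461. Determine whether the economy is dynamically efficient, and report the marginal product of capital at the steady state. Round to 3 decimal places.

dynamically inefficient; MPK ≈ 0.079

The effective depreciation rate is n + δ = 0.03 + 0.08 = 0.11.
MPK = 0.33·k^(0.33−1) = 0.33·8.461^(-0.67) ≈ 0.0789.
MPK < 0.11, so the economy is dynamically inefficient (over-saving).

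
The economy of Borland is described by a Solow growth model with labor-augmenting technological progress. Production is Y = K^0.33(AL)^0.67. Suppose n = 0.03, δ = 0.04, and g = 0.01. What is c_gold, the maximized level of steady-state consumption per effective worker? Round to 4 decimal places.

Capital per effective worker breaks even when investment replaces (n + g + δ)·k; here n + g + δ = 0.08.
Golden rule sets MPK = n+g+δ: 0.33·k^(0.33−1) = 0.08, so k_gold = (0.33/0.08)^(1/0.67) ≈ 8.2898.
y_gold = 8.2898^0.33 ≈ 2.0096.
c_gold = y_gold − (n+g+δ)·k_gold = 2.0096 − 0.08·8.2898 ≈ 1.3465.

c_gold ≈ 1.3465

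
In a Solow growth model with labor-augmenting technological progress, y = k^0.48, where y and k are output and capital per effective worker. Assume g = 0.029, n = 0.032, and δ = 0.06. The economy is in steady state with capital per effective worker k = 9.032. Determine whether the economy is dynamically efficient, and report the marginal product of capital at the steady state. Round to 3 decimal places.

dynamically efficient; MPK ≈ 0.153

The effective depreciation rate is n + g + δ = 0.032 + 0.029 + 0.06 = 0.121.
MPK = 0.48·k^(0.48−1) = 0.48·9.032^(-0.52) ≈ 0.1528.
MPK > 0.121, so the economy is dynamically efficient (under-saving).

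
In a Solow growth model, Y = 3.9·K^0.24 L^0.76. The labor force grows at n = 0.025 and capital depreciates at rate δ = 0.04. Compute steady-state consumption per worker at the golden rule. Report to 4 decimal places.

c_gold ≈ 6.8814

The effective depreciation rate is n + δ = 0.025 + 0.04 = 0.065.
Maximizing c = f(k) − (n+δ)·k gives f'(k) = n+δ, i.e. 0.24·3.9·k^(0.24−1) = 0.065, so k_gold = (0.24·3.9/0.065)^(1/0.76) ≈ 33.4319.
y_gold = 3.9·33.4319^0.24 ≈ 9.0545.
c_gold = y_gold − (n+δ)·k_gold = 9.0545 − 0.065·33.4319 ≈ 6.8814.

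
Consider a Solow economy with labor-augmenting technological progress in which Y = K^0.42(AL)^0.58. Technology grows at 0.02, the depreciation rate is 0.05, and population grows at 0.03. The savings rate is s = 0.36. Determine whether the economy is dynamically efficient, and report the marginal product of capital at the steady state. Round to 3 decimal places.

Break-even investment rate: n + g + δ = 0.03 + 0.02 + 0.05 = 0.1.
Steady-state k*: s·k^0.42 = 0.1·k gives k* = (0.36/0.1)^(1/0.58) ≈ 9.1021.
MPK = 0.42·9.1021^(-0.58) ≈ 0.1167.
MPK > n+g+δ = 0.1, so the economy is dynamically efficient (under-saving).

dynamically efficient; MPK ≈ 0.117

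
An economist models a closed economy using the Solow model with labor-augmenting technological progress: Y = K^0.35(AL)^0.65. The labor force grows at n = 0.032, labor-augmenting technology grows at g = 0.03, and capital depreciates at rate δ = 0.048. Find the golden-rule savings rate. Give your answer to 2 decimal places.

Capital per effective worker breaks even when investment replaces (n + g + δ)·k; here n + g + δ = 0.11.
At the golden rule MPK = n+g+δ, and in any Cobb-Douglas steady state s = (n+g+δ)·k/y = MPK·k/y = capital's share 0.35.

s_gold = 0.35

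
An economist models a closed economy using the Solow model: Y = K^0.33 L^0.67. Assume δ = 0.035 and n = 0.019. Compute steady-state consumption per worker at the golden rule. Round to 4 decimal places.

c_gold ≈ 1.6341

The effective depreciation rate is n + δ = 0.019 + 0.035 = 0.054.
Setting f'(k) = n+δ gives 0.33·k^(0.33−1) = 0.054, hence k_gold = (0.33/0.054)^(1/0.67) ≈ 14.9044.
y_gold = 14.9044^0.33 ≈ 2.4389.
c_gold = y_gold − (n+δ)·k_gold = 2.4389 − 0.054·14.9044 ≈ 1.6341.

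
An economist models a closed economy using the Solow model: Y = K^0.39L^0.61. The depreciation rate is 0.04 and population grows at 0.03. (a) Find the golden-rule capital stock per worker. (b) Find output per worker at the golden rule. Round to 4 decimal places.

(a) k_gold ≈ 16.7069; (b) y_gold ≈ 2.9987

n + δ = 0.03 + 0.04 = 0.07.
At the golden rule the marginal product of capital equals n+δ: 0.39·k^(0.39−1) = 0.07. Solving, k_gold = (0.39/0.07)^(1/0.61) ≈ 16.7069.
y_gold = 16.7069^0.39 ≈ 2.9987.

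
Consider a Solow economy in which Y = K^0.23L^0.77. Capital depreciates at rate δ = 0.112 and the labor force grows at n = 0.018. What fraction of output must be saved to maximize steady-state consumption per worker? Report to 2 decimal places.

s_gold = 0.23

n + δ = 0.018 + 0.112 = 0.13.
At the golden rule MPK = n+δ, and in any Cobb-Douglas steady state s = (n+δ)·k/y = MPK·k/y = capital's share 0.23.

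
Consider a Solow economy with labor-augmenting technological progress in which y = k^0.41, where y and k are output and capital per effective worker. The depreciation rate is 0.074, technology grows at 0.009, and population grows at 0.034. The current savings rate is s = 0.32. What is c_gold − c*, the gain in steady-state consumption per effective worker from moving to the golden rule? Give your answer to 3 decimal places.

Break-even investment rate: n + g + δ = 0.034 + 0.009 + 0.074 = 0.117.
Current steady state (s = 0.32): k* = (0.32/0.117)^(1/0.59) ≈ 5.5032, y* = 5.5032^0.41 ≈ 2.0121, c* = (1−0.32)·2.0121 ≈ 1.3682.
At the golden rule the marginal product of capital equals n+g+δ: 0.41·k^(0.41−1) = 0.117. Solving, k_gold = (0.41/0.117)^(1/0.59) ≈ 8.3762.
y_gold = 8.3762^0.41 ≈ 2.3903, c_gold = y_gold − 0.117·k_gold ≈ 1.4103.
Gain: Δc = 1.4103 − 1.3682 ≈ 0.0420.

Δc ≈ 0.042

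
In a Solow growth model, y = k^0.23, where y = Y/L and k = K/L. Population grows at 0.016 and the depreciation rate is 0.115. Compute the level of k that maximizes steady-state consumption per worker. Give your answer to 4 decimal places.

k_gold ≈ 2.0772

Break-even investment rate: n + δ = 0.016 + 0.115 = 0.131.
Setting f'(k) = n+δ gives 0.23·k^(0.23−1) = 0.131, hence k_gold = (0.23/0.131)^(1/0.77) ≈ 2.0772.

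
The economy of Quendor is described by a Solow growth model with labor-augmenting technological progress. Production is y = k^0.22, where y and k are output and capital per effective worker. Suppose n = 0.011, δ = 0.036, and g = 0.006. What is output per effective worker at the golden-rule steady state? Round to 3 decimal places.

Capital per effective worker breaks even when investment replaces (n + g + δ)·k; here n + g + δ = 0.053.
Golden rule sets MPK = n+g+δ: 0.22·k^(0.22−1) = 0.053, so k_gold = (0.22/0.053)^(1/0.78) ≈ 6.2015.
Output: y_gold = k_gold^0.22 = 6.2015^0.22 ≈ 1.4940.

y_gold ≈ 1.494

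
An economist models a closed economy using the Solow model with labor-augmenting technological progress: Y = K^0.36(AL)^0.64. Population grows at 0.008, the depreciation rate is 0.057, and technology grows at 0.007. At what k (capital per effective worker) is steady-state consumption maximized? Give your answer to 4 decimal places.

Capital per effective worker breaks even when investment replaces (n + g + δ)·k; here n + g + δ = 0.072.
Setting f'(k) = n+g+δ gives 0.36·k^(0.36−1) = 0.072, hence k_gold = (0.36/0.072)^(1/0.64) ≈ 12.3635.

k_gold ≈ 12.3635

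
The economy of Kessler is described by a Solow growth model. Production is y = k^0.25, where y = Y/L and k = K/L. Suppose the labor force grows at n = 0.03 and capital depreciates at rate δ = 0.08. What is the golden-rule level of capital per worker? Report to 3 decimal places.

Capital per worker breaks even when investment replaces (n + δ)·k; here n + δ = 0.11.
At the golden rule the marginal product of capital equals n+δ: 0.25·k^(0.25−1) = 0.11. Solving, k_gold = (0.25/0.11)^(1/0.75) ≈ 2.9881.

k_gold ≈ 2.988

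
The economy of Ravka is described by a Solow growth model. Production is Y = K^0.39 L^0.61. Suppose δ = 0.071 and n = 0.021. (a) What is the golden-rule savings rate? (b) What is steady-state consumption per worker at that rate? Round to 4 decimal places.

(a) s_gold = 0.3900; (b) c_gold ≈ 1.5359

n + δ = 0.021 + 0.071 = 0.092.
For Cobb-Douglas, s_gold equals capital's share: s_gold = 0.39.
Maximizing c = f(k) − (n+δ)·k gives f'(k) = n+δ, i.e. 0.39·k^(0.39−1) = 0.092, so k_gold = (0.39/0.092)^(1/0.61) ≈ 10.6739.
y_gold = 10.6739^0.39 ≈ 2.5179; c_gold = (1−0.39)·y_gold ≈ 1.5359.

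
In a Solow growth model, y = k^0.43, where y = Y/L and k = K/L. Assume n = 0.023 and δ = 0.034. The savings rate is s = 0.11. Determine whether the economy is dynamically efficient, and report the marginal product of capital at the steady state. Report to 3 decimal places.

Break-even investment rate: n + δ = 0.023 + 0.034 = 0.057.
Steady-state k*: s·k^0.43 = 0.057·k gives k* = (0.11/0.057)^(1/0.57) ≈ 3.1689.
MPK = 0.43·3.1689^(-0.57) ≈ 0.2228.
MPK > n+δ = 0.057, so the economy is dynamically efficient (under-saving).

dynamically efficient; MPK ≈ 0.223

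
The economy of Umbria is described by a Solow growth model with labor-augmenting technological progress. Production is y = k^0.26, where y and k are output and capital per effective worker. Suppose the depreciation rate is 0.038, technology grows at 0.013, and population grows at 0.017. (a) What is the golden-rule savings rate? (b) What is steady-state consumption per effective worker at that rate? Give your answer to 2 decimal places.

n + g + δ = 0.017 + 0.013 + 0.038 = 0.068.
For Cobb-Douglas, s_gold equals capital's share: s_gold = 0.26.
Golden rule sets MPK = n+g+δ: 0.26·k^(0.26−1) = 0.068, so k_gold = (0.26/0.068)^(1/0.74) ≈ 6.1251.
y_gold = 6.1251^0.26 ≈ 1.6020; c_gold = (1−0.26)·y_gold ≈ 1.1854.

(a) s_gold = 0.26; (b) c_gold ≈ 1.19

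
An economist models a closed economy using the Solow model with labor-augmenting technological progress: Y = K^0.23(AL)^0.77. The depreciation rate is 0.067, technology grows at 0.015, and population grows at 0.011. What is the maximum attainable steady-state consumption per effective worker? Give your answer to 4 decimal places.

c_gold ≈ 1.0091

The effective depreciation rate is n + g + δ = 0.011 + 0.015 + 0.067 = 0.093.
Setting f'(k) = n+g+δ gives 0.23·k^(0.23−1) = 0.093, hence k_gold = (0.23/0.093)^(1/0.77) ≈ 3.2412.
y_gold = 3.2412^0.23 ≈ 1.3106.
c_gold = y_gold − (n+g+δ)·k_gold = 1.3106 − 0.093·3.2412 ≈ 1.0091.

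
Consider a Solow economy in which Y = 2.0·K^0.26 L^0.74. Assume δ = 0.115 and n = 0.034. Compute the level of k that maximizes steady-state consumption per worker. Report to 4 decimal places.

The effective depreciation rate is n + δ = 0.034 + 0.115 = 0.149.
Golden rule sets MPK = n+δ: 0.26·2.0·k^(0.26−1) = 0.149, so k_gold = (0.26·2.0/0.149)^(1/0.74) ≈ 5.4142.

k_gold ≈ 5.4142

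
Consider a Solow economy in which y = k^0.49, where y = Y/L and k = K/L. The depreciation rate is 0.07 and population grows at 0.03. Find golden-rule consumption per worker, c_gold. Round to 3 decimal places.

n + δ = 0.03 + 0.07 = 0.1.
At the golden rule the marginal product of capital equals n+δ: 0.49·k^(0.49−1) = 0.1. Solving, k_gold = (0.49/0.1)^(1/0.51) ≈ 22.5593.
y_gold = 22.5593^0.49 ≈ 4.6039.
c_gold = y_gold − (n+δ)·k_gold = 4.6039 − 0.1·22.5593 ≈ 2.3480.

c_gold ≈ 2.348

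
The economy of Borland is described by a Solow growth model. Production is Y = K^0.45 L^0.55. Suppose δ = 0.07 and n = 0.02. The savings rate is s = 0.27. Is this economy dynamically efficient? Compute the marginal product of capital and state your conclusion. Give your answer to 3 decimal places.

dynamically efficient; MPK ≈ 0.150

Break-even investment rate: n + δ = 0.02 + 0.07 = 0.09.
Steady-state k*: s·k^0.45 = 0.09·k gives k* = (0.27/0.09)^(1/0.55) ≈ 7.3704.
MPK = 0.45·7.3704^(-0.55) ≈ 0.1500.
MPK > n+δ = 0.09, so the economy is dynamically efficient (under-saving).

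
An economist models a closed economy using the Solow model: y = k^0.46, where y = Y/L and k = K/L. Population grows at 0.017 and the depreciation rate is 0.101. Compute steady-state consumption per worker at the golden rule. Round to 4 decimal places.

Capital per worker breaks even when investment replaces (n + δ)·k; here n + δ = 0.118.
At the golden rule the marginal product of capital equals n+δ: 0.46·k^(0.46−1) = 0.118. Solving, k_gold = (0.46/0.118)^(1/0.54) ≈ 12.4227.
y_gold = 12.4227^0.46 ≈ 3.1867.
c_gold = y_gold − (n+δ)·k_gold = 3.1867 − 0.118·12.4227 ≈ 1.7208.

c_gold ≈ 1.7208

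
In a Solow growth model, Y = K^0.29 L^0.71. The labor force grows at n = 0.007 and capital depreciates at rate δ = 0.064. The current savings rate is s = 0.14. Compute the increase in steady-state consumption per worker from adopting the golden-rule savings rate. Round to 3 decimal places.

Break-even investment rate: n + δ = 0.007 + 0.064 = 0.071.
Current steady state (s = 0.14): k* = (0.14/0.071)^(1/0.71) ≈ 2.6020, y* = 2.6020^0.29 ≈ 1.3196, c* = (1−0.14)·1.3196 ≈ 1.1348.
Golden rule sets MPK = n+δ: 0.29·k^(0.29−1) = 0.071, so k_gold = (0.29/0.071)^(1/0.71) ≈ 7.2570.
y_gold = 7.2570^0.29 ≈ 1.7767, c_gold = y_gold − 0.071·k_gold ≈ 1.2615.
Gain: Δc = 1.2615 − 1.1348 ≈ 0.1266.

Δc ≈ 0.127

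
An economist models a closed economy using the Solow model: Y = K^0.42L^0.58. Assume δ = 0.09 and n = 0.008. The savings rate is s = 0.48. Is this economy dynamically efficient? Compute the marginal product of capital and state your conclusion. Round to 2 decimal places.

dynamically inefficient; MPK ≈ 0.09

n + δ = 0.008 + 0.09 = 0.098.
Steady-state k*: s·k^0.42 = 0.098·k gives k* = (0.48/0.098)^(1/0.58) ≈ 15.4768.
MPK = 0.42·15.4768^(-0.58) ≈ 0.0858.
MPK < n+δ = 0.098, so the economy is dynamically inefficient (over-saving).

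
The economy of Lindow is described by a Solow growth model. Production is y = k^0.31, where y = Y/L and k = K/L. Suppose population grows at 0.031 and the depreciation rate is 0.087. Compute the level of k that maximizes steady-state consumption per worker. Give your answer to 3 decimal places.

Capital per worker breaks even when investment replaces (n + δ)·k; here n + δ = 0.118.
Setting f'(k) = n+δ gives 0.31·k^(0.31−1) = 0.118, hence k_gold = (0.31/0.118)^(1/0.69) ≈ 4.0545.

k_gold ≈ 4.055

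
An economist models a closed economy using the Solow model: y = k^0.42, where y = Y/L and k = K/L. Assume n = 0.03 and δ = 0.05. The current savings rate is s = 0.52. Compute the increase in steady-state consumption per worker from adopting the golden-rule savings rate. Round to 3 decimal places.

Capital per worker breaks even when investment replaces (n + δ)·k; here n + δ = 0.08.
Current steady state (s = 0.52): k* = (0.52/0.08)^(1/0.58) ≈ 25.2101, y* = 25.2101^0.42 ≈ 3.8785, c* = (1−0.52)·3.8785 ≈ 1.8617.
Maximizing c = f(k) − (n+δ)·k gives f'(k) = n+δ, i.e. 0.42·k^(0.42−1) = 0.08, so k_gold = (0.42/0.08)^(1/0.58) ≈ 17.4443.
y_gold = 17.4443^0.42 ≈ 3.3227, c_gold = y_gold − 0.08·k_gold ≈ 1.9272.
Gain: Δc = 1.9272 − 1.8617 ≈ 0.0655.

Δc ≈ 0.066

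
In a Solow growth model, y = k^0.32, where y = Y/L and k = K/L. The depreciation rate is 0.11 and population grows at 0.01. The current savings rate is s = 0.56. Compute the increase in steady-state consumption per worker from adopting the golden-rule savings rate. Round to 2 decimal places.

Δc ≈ 0.17

The effective depreciation rate is n + δ = 0.01 + 0.11 = 0.12.
Current steady state (s = 0.56): k* = (0.56/0.12)^(1/0.68) ≈ 9.6346, y* = 9.6346^0.32 ≈ 2.0646, c* = (1−0.56)·2.0646 ≈ 0.9084.
Golden rule sets MPK = n+δ: 0.32·k^(0.32−1) = 0.12, so k_gold = (0.32/0.12)^(1/0.68) ≈ 4.2308.
y_gold = 4.2308^0.32 ≈ 1.5866, c_gold = y_gold − 0.12·k_gold ≈ 1.0789.
Gain: Δc = 1.0789 − 0.9084 ≈ 0.1705.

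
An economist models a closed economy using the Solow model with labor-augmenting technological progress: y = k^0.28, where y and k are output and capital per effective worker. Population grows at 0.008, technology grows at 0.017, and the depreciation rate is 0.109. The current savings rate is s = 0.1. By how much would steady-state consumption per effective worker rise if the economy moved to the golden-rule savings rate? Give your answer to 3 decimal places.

Δc ≈ 0.156

n + g + δ = 0.008 + 0.017 + 0.109 = 0.134.
Current steady state (s = 0.1): k* = (0.1/0.134)^(1/0.72) ≈ 0.6660, y* = 0.6660^0.28 ≈ 0.8924, c* = (1−0.1)·0.8924 ≈ 0.8032.
At the golden rule the marginal product of capital equals n+g+δ: 0.28·k^(0.28−1) = 0.134. Solving, k_gold = (0.28/0.134)^(1/0.72) ≈ 2.7830.
y_gold = 2.7830^0.28 ≈ 1.3319, c_gold = y_gold − 0.134·k_gold ≈ 0.9590.
Gain: Δc = 0.9590 − 0.8032 ≈ 0.1558.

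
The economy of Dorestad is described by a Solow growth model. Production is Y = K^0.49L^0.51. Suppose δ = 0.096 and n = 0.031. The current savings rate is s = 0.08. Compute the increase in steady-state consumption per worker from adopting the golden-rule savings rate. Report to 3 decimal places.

Capital per worker breaks even when investment replaces (n + δ)·k; here n + δ = 0.127.
Current steady state (s = 0.08): k* = (0.08/0.127)^(1/0.51) ≈ 0.4041, y* = 0.4041^0.49 ≈ 0.6414, c* = (1−0.08)·0.6414 ≈ 0.5901.
At the golden rule the marginal product of capital equals n+δ: 0.49·k^(0.49−1) = 0.127. Solving, k_gold = (0.49/0.127)^(1/0.51) ≈ 14.1185.
y_gold = 14.1185^0.49 ≈ 3.6593, c_gold = y_gold − 0.127·k_gold ≈ 1.8662.
Gain: Δc = 1.8662 − 0.5901 ≈ 1.2761.

Δc ≈ 1.276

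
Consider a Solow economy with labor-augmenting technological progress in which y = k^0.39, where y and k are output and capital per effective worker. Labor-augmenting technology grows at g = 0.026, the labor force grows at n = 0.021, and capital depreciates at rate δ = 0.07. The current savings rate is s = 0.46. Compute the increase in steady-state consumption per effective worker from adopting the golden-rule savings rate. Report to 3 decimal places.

n + g + δ = 0.021 + 0.026 + 0.07 = 0.117.
Current steady state (s = 0.46): k* = (0.46/0.117)^(1/0.61) ≈ 9.4343, y* = 9.4343^0.39 ≈ 2.3996, c* = (1−0.46)·2.3996 ≈ 1.2958.
At the golden rule the marginal product of capital equals n+g+δ: 0.39·k^(0.39−1) = 0.117. Solving, k_gold = (0.39/0.117)^(1/0.61) ≈ 7.1974.
y_gold = 7.1974^0.39 ≈ 2.1592, c_gold = y_gold − 0.117·k_gold ≈ 1.3171.
Gain: Δc = 1.3171 − 1.2958 ≈ 0.0214.

Δc ≈ 0.021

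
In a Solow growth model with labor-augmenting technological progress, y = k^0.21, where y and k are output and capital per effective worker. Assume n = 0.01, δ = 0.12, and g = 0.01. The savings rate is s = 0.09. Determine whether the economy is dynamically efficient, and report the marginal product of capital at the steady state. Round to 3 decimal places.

Break-even investment rate: n + g + δ = 0.01 + 0.01 + 0.12 = 0.14.
Steady-state k*: s·k^0.21 = 0.14·k gives k* = (0.09/0.14)^(1/0.79) ≈ 0.5716.
MPK = 0.21·0.5716^(-0.79) ≈ 0.3267.
MPK > n+g+δ = 0.14, so the economy is dynamically efficient (under-saving).

dynamically efficient; MPK ≈ 0.327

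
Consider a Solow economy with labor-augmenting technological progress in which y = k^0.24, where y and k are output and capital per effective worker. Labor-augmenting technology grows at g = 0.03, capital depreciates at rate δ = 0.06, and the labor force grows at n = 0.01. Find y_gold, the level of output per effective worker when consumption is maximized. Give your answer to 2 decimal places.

Break-even investment rate: n + g + δ = 0.01 + 0.03 + 0.06 = 0.1.
Maximizing c = f(k) − (n+g+δ)·k gives f'(k) = n+g+δ, i.e. 0.24·k^(0.24−1) = 0.1, so k_gold = (0.24/0.1)^(1/0.76) ≈ 3.1643.
Output: y_gold = k_gold^0.24 = 3.1643^0.24 ≈ 1.3185.

y_gold ≈ 1.32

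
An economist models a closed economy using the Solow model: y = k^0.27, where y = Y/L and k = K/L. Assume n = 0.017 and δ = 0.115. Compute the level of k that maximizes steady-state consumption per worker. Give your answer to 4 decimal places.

k_gold ≈ 2.6653

Capital per worker breaks even when investment replaces (n + δ)·k; here n + δ = 0.132.
At the golden rule the marginal product of capital equals n+δ: 0.27·k^(0.27−1) = 0.132. Solving, k_gold = (0.27/0.132)^(1/0.73) ≈ 2.6653.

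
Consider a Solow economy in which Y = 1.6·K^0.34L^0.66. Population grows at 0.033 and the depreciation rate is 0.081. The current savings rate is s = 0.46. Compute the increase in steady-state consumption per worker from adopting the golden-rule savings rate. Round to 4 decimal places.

Δc ≈ 0.1038

The effective depreciation rate is n + δ = 0.033 + 0.081 = 0.114.
Current steady state (s = 0.46): k* = (0.46·1.6/0.114)^(1/0.66) ≈ 16.8745, y* = 1.6·16.8745^0.34 ≈ 4.1819, c* = (1−0.46)·4.1819 ≈ 2.2583.
At the golden rule the marginal product of capital equals n+δ: 0.34·1.6·k^(0.34−1) = 0.114. Solving, k_gold = (0.34·1.6/0.114)^(1/0.66) ≈ 10.6739.
y_gold = 1.6·10.6739^0.34 ≈ 3.5789, c_gold = y_gold − 0.114·k_gold ≈ 2.3621.
Gain: Δc = 2.3621 − 2.2583 ≈ 0.1038.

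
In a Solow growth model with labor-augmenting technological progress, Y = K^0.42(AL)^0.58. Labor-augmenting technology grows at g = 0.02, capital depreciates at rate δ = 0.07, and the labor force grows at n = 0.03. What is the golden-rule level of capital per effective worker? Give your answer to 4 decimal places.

k_gold ≈ 8.6706

Capital per effective worker breaks even when investment replaces (n + g + δ)·k; here n + g + δ = 0.12.
Maximizing c = f(k) − (n+g+δ)·k gives f'(k) = n+g+δ, i.e. 0.42·k^(0.42−1) = 0.12, so k_gold = (0.42/0.12)^(1/0.58) ≈ 8.6706.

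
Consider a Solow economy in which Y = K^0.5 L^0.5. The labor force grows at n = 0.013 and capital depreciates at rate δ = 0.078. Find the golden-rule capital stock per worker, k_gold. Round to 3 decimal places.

Capital per worker breaks even when investment replaces (n + δ)·k; here n + δ = 0.091.
At the golden rule the marginal product of capital equals n+δ: 0.5·k^(0.5−1) = 0.091. Solving, k_gold = (0.5/0.091)^(1/0.5) ≈ 30.1896.

k_gold ≈ 30.190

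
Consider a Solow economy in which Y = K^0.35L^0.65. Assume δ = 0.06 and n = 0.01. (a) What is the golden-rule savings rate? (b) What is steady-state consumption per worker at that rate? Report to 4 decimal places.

(a) s_gold = 0.3500; (b) c_gold ≈ 1.5463

n + δ = 0.01 + 0.06 = 0.07.
For Cobb-Douglas, s_gold equals capital's share: s_gold = 0.35.
Setting f'(k) = n+δ gives 0.35·k^(0.35−1) = 0.07, hence k_gold = (0.35/0.07)^(1/0.65) ≈ 11.8943.
y_gold = 11.8943^0.35 ≈ 2.3789; c_gold = (1−0.35)·y_gold ≈ 1.5463.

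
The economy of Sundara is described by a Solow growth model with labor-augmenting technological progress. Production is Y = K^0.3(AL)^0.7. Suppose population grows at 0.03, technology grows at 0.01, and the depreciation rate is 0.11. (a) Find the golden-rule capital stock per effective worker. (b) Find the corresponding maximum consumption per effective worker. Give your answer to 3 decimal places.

Break-even investment rate: n + g + δ = 0.03 + 0.01 + 0.11 = 0.15.
Golden rule sets MPK = n+g+δ: 0.3·k^(0.3−1) = 0.15, so k_gold = (0.3/0.15)^(1/0.7) ≈ 2.6918.
y_gold = 2.6918^0.3 ≈ 1.3459; c_gold = y_gold − 0.15·k_gold ≈ 0.9421.

(a) k_gold ≈ 2.692; (b) c_gold ≈ 0.942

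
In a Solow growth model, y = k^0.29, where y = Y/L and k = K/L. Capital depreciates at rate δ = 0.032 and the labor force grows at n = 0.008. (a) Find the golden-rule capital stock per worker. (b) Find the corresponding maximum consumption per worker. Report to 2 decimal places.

Break-even investment rate: n + δ = 0.008 + 0.032 = 0.04.
At the golden rule the marginal product of capital equals n+δ: 0.29·k^(0.29−1) = 0.04. Solving, k_gold = (0.29/0.04)^(1/0.71) ≈ 16.2833.
y_gold = 16.2833^0.29 ≈ 2.2460; c_gold = y_gold − 0.04·k_gold ≈ 1.5946.

(a) k_gold ≈ 16.28; (b) c_gold ≈ 1.59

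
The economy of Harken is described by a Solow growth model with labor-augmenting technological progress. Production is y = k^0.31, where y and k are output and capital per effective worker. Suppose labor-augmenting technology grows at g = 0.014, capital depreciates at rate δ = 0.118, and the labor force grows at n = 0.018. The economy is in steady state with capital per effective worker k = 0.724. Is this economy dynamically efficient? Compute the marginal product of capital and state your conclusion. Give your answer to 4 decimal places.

The effective depreciation rate is n + g + δ = 0.018 + 0.014 + 0.118 = 0.15.
MPK = 0.31·k^(0.31−1) = 0.31·0.724^(-0.69) ≈ 0.3874.
MPK > 0.15, so the economy is dynamically efficient (under-saving).

dynamically efficient; MPK ≈ 0.3874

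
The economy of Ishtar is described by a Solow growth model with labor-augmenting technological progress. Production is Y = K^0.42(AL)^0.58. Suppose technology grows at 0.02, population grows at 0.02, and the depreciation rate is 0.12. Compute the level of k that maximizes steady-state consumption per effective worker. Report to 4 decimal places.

k_gold ≈ 5.2800

Break-even investment rate: n + g + δ = 0.02 + 0.02 + 0.12 = 0.16.
Setting f'(k) = n+g+δ gives 0.42·k^(0.42−1) = 0.16, hence k_gold = (0.42/0.16)^(1/0.58) ≈ 5.2800.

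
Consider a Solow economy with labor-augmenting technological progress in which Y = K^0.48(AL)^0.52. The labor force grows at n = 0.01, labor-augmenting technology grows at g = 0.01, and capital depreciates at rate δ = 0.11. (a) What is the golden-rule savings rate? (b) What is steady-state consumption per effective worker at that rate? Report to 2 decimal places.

The effective depreciation rate is n + g + δ = 0.01 + 0.01 + 0.11 = 0.13.
For Cobb-Douglas, s_gold equals capital's share: s_gold = 0.48.
Golden rule sets MPK = n+g+δ: 0.48·k^(0.48−1) = 0.13, so k_gold = (0.48/0.13)^(1/0.52) ≈ 12.3298.
y_gold = 12.3298^0.48 ≈ 3.3393; c_gold = (1−0.48)·y_gold ≈ 1.7365.

(a) s_gold = 0.48; (b) c_gold ≈ 1.74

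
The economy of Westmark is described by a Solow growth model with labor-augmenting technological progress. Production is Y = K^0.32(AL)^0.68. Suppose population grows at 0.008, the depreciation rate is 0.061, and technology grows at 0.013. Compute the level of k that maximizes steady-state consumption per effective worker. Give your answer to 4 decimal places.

Break-even investment rate: n + g + δ = 0.008 + 0.013 + 0.061 = 0.082.
Setting f'(k) = n+g+δ gives 0.32·k^(0.32−1) = 0.082, hence k_gold = (0.32/0.082)^(1/0.68) ≈ 7.4065.

k_gold ≈ 7.4065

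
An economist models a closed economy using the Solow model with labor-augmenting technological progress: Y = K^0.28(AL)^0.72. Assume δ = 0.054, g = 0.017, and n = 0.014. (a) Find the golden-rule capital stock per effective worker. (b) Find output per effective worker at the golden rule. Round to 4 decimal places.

n + g + δ = 0.014 + 0.017 + 0.054 = 0.085.
Setting f'(k) = n+g+δ gives 0.28·k^(0.28−1) = 0.085, hence k_gold = (0.28/0.085)^(1/0.72) ≈ 5.2370.
y_gold = 5.2370^0.28 ≈ 1.5898.

(a) k_gold ≈ 5.2370; (b) y_gold ≈ 1.5898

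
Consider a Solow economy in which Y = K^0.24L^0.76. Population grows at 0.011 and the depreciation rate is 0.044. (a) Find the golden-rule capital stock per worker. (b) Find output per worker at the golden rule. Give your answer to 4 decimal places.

n + δ = 0.011 + 0.044 = 0.055.
Golden rule sets MPK = n+δ: 0.24·k^(0.24−1) = 0.055, so k_gold = (0.24/0.055)^(1/0.76) ≈ 6.9487.
y_gold = 6.9487^0.24 ≈ 1.5924.

(a) k_gold ≈ 6.9487; (b) y_gold ≈ 1.5924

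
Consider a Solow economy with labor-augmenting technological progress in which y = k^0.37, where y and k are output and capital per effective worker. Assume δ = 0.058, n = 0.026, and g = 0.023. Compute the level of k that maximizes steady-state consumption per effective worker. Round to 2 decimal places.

k_gold ≈ 7.17

n + g + δ = 0.026 + 0.023 + 0.058 = 0.107.
Maximizing c = f(k) − (n+g+δ)·k gives f'(k) = n+g+δ, i.e. 0.37·k^(0.37−1) = 0.107, so k_gold = (0.37/0.107)^(1/0.63) ≈ 7.1658.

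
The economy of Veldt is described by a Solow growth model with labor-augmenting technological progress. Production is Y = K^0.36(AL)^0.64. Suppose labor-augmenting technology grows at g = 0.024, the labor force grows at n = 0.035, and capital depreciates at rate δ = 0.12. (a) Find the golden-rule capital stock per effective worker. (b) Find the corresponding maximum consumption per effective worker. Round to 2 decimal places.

(a) k_gold ≈ 2.98; (b) c_gold ≈ 0.95

Break-even investment rate: n + g + δ = 0.035 + 0.024 + 0.12 = 0.179.
Setting f'(k) = n+g+δ gives 0.36·k^(0.36−1) = 0.179, hence k_gold = (0.36/0.179)^(1/0.64) ≈ 2.9795.
y_gold = 2.9795^0.36 ≈ 1.4815; c_gold = y_gold − 0.179·k_gold ≈ 0.9481.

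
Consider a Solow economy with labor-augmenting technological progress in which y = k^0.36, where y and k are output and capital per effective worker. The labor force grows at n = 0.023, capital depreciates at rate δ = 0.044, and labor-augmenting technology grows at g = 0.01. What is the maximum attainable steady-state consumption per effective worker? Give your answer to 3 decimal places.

Break-even investment rate: n + g + δ = 0.023 + 0.01 + 0.044 = 0.077.
Golden rule sets MPK = n+g+δ: 0.36·k^(0.36−1) = 0.077, so k_gold = (0.36/0.077)^(1/0.64) ≈ 11.1322.
y_gold = 11.1322^0.36 ≈ 2.3811.
c_gold = y_gold − (n+g+δ)·k_gold = 2.3811 − 0.077·11.1322 ≈ 1.5239.

c_gold ≈ 1.524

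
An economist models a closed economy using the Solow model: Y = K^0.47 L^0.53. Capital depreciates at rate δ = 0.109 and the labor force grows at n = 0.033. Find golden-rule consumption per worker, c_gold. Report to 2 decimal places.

The effective depreciation rate is n + δ = 0.033 + 0.109 = 0.142.
Maximizing c = f(k) − (n+δ)·k gives f'(k) = n+δ, i.e. 0.47·k^(0.47−1) = 0.142, so k_gold = (0.47/0.142)^(1/0.53) ≈ 9.5669.
y_gold = 9.5669^0.47 ≈ 2.8904.
c_gold = y_gold − (n+δ)·k_gold = 2.8904 − 0.142·9.5669 ≈ 1.5319.

c_gold ≈ 1.53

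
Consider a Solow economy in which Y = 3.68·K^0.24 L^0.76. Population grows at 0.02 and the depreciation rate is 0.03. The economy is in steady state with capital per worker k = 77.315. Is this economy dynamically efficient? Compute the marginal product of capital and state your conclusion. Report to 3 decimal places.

dynamically inefficient; MPK ≈ 0.032

n + δ = 0.02 + 0.03 = 0.05.
MPK = 0.24·3.68·k^(0.24−1) = 0.24·3.68·77.315^(-0.76) ≈ 0.0324.
MPK < 0.05, so the economy is dynamically inefficient (over-saving).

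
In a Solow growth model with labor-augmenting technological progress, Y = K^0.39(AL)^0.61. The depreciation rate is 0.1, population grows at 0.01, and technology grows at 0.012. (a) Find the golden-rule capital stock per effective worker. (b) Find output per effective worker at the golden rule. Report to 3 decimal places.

The effective depreciation rate is n + g + δ = 0.01 + 0.012 + 0.1 = 0.122.
Maximizing c = f(k) − (n+g+δ)·k gives f'(k) = n+g+δ, i.e. 0.39·k^(0.39−1) = 0.122, so k_gold = (0.39/0.122)^(1/0.61) ≈ 6.7202.
y_gold = 6.7202^0.39 ≈ 2.1022.

(a) k_gold ≈ 6.720; (b) y_gold ≈ 2.102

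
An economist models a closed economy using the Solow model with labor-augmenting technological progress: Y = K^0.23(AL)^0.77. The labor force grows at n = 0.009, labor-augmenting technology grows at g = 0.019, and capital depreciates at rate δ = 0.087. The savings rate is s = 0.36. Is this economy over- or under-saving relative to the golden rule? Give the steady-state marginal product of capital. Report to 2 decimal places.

over-saving; MPK ≈ 0.07

The effective depreciation rate is n + g + δ = 0.009 + 0.019 + 0.087 = 0.115.
Steady-state k*: s·k^0.23 = 0.115·k gives k* = (0.36/0.115)^(1/0.77) ≈ 4.4019.
MPK = 0.23·4.4019^(-0.77) ≈ 0.0735.
MPK < n+g+δ = 0.115, so the economy is dynamically inefficient (over-saving).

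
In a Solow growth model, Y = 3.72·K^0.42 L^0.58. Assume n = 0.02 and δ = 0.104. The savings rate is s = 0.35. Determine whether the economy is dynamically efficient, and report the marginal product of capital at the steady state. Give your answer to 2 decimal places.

n + δ = 0.02 + 0.104 = 0.124.
Steady-state k*: s·A·k^0.42 = 0.124·k gives k* = (0.35·3.72/0.124)^(1/0.58) ≈ 57.6330.
MPK = 0.42·3.72·57.6330^(-0.58) ≈ 0.1488.
MPK > n+δ = 0.124, so the economy is dynamically efficient (under-saving).

dynamically efficient; MPK ≈ 0.15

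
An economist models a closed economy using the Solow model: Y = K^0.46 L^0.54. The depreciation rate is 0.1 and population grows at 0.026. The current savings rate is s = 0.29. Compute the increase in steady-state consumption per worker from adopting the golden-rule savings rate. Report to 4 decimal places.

Δc ≈ 0.1830

Capital per worker breaks even when investment replaces (n + δ)·k; here n + δ = 0.126.
Current steady state (s = 0.29): k* = (0.29/0.126)^(1/0.54) ≈ 4.6819, y* = 4.6819^0.46 ≈ 2.0342, c* = (1−0.29)·2.0342 ≈ 1.4443.
Maximizing c = f(k) − (n+δ)·k gives f'(k) = n+δ, i.e. 0.46·k^(0.46−1) = 0.126, so k_gold = (0.46/0.126)^(1/0.54) ≈ 11.0017.
y_gold = 11.0017^0.46 ≈ 3.0135, c_gold = y_gold − 0.126·k_gold ≈ 1.6273.
Gain: Δc = 1.6273 − 1.4443 ≈ 0.1830.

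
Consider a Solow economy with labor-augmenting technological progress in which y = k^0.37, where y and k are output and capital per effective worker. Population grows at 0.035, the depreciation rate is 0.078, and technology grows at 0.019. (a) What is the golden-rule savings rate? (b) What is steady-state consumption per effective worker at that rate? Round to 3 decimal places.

n + g + δ = 0.035 + 0.019 + 0.078 = 0.132.
For Cobb-Douglas, s_gold equals capital's share: s_gold = 0.37.
Golden rule sets MPK = n+g+δ: 0.37·k^(0.37−1) = 0.132, so k_gold = (0.37/0.132)^(1/0.63) ≈ 5.1348.
y_gold = 5.1348^0.37 ≈ 1.8319; c_gold = (1−0.37)·y_gold ≈ 1.1541.

(a) s_gold = 0.370; (b) c_gold ≈ 1.154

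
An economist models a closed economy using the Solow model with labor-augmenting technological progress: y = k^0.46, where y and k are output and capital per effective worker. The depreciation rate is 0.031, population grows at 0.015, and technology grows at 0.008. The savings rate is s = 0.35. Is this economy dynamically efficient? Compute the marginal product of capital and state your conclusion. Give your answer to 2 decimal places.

n + g + δ = 0.015 + 0.008 + 0.031 = 0.054.
Steady-state k*: s·k^0.46 = 0.054·k gives k* = (0.35/0.054)^(1/0.54) ≈ 31.8493.
MPK = 0.46·31.8493^(-0.54) ≈ 0.0710.
MPK > n+g+δ = 0.054, so the economy is dynamically efficient (under-saving).

dynamically efficient; MPK ≈ 0.07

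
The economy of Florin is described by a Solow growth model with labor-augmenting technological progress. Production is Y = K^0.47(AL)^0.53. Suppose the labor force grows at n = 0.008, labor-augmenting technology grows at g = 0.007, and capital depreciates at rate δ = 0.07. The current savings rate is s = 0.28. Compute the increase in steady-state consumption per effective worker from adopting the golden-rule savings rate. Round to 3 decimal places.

Δc ≈ 0.342

Capital per effective worker breaks even when investment replaces (n + g + δ)·k; here n + g + δ = 0.085.
Current steady state (s = 0.28): k* = (0.28/0.085)^(1/0.53) ≈ 9.4813, y* = 9.4813^0.47 ≈ 2.8782, c* = (1−0.28)·2.8782 ≈ 2.0723.
Maximizing c = f(k) − (n+g+δ)·k gives f'(k) = n+g+δ, i.e. 0.47·k^(0.47−1) = 0.085, so k_gold = (0.47/0.085)^(1/0.53) ≈ 25.1931.
y_gold = 25.1931^0.47 ≈ 4.5562, c_gold = y_gold − 0.085·k_gold ≈ 2.4148.
Gain: Δc = 2.4148 − 2.0723 ≈ 0.3424.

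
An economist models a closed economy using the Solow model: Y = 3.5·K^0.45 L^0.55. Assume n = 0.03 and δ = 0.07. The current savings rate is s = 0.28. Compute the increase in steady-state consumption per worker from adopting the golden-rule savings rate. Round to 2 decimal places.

The effective depreciation rate is n + δ = 0.03 + 0.07 = 0.1.
Current steady state (s = 0.28): k* = (0.28·3.5/0.1)^(1/0.55) ≈ 63.4204, y* = 3.5·63.4204^0.45 ≈ 22.6502, c* = (1−0.28)·22.6502 ≈ 16.3081.
Setting f'(k) = n+δ gives 0.45·3.5·k^(0.45−1) = 0.1, hence k_gold = (0.45·3.5/0.1)^(1/0.55) ≈ 150.2705.
y_gold = 3.5·150.2705^0.45 ≈ 33.3934, c_gold = y_gold − 0.1·k_gold ≈ 18.3664.
Gain: Δc = 18.3664 − 16.3081 ≈ 2.0583.

Δc ≈ 2.06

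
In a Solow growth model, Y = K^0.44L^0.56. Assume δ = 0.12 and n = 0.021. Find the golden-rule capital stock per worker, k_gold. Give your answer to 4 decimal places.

k_gold ≈ 7.6306

n + δ = 0.021 + 0.12 = 0.141.
Maximizing c = f(k) − (n+δ)·k gives f'(k) = n+δ, i.e. 0.44·k^(0.44−1) = 0.141, so k_gold = (0.44/0.141)^(1/0.56) ≈ 7.6306.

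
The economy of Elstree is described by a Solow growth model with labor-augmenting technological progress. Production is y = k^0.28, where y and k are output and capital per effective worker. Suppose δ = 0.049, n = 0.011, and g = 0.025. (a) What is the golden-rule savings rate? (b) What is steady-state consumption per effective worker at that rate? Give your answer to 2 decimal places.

n + g + δ = 0.011 + 0.025 + 0.049 = 0.085.
For Cobb-Douglas, s_gold equals capital's share: s_gold = 0.28.
Maximizing c = f(k) − (n+g+δ)·k gives f'(k) = n+g+δ, i.e. 0.28·k^(0.28−1) = 0.085, so k_gold = (0.28/0.085)^(1/0.72) ≈ 5.2370.
y_gold = 5.2370^0.28 ≈ 1.5898; c_gold = (1−0.28)·y_gold ≈ 1.1447.

(a) s_gold = 0.28; (b) c_gold ≈ 1.14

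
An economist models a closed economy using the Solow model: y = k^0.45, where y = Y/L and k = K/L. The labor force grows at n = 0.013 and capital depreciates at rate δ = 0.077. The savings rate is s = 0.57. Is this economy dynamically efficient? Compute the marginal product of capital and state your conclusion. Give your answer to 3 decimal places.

n + δ = 0.013 + 0.077 = 0.09.
Steady-state k*: s·k^0.45 = 0.09·k gives k* = (0.57/0.09)^(1/0.55) ≈ 28.6757.
MPK = 0.45·28.6757^(-0.55) ≈ 0.0711.
MPK < n+δ = 0.09, so the economy is dynamically inefficient (over-saving).

dynamically inefficient; MPK ≈ 0.071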